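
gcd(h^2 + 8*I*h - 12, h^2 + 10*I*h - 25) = 1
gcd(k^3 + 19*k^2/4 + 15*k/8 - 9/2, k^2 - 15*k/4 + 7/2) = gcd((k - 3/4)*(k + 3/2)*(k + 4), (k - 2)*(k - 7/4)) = 1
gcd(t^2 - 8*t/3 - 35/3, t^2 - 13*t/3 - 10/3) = t - 5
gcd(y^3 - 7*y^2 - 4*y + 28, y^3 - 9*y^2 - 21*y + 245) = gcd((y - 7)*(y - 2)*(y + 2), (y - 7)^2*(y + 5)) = y - 7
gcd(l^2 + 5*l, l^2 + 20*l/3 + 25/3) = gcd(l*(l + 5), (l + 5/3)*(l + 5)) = l + 5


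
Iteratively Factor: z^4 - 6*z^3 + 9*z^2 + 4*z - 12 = (z - 3)*(z^3 - 3*z^2 + 4) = (z - 3)*(z - 2)*(z^2 - z - 2) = (z - 3)*(z - 2)^2*(z + 1)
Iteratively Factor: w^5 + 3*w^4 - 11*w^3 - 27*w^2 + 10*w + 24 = (w + 2)*(w^4 + w^3 - 13*w^2 - w + 12) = (w + 1)*(w + 2)*(w^3 - 13*w + 12) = (w - 3)*(w + 1)*(w + 2)*(w^2 + 3*w - 4) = (w - 3)*(w - 1)*(w + 1)*(w + 2)*(w + 4)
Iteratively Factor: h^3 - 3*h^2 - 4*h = (h + 1)*(h^2 - 4*h) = (h - 4)*(h + 1)*(h)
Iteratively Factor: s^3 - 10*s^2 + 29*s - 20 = (s - 5)*(s^2 - 5*s + 4) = (s - 5)*(s - 4)*(s - 1)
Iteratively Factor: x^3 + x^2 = (x)*(x^2 + x) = x^2*(x + 1)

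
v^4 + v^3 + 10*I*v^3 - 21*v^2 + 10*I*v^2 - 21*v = v*(v + 1)*(v + 3*I)*(v + 7*I)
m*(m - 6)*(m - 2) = m^3 - 8*m^2 + 12*m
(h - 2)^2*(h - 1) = h^3 - 5*h^2 + 8*h - 4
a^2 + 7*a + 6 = (a + 1)*(a + 6)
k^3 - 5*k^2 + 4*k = k*(k - 4)*(k - 1)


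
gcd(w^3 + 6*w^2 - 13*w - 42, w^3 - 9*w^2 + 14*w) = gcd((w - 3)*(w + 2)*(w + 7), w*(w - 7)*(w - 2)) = 1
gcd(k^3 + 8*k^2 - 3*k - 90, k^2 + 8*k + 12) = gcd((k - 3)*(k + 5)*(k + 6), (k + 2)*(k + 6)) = k + 6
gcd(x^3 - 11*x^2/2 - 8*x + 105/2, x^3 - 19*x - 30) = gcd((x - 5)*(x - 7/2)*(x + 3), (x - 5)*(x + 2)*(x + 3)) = x^2 - 2*x - 15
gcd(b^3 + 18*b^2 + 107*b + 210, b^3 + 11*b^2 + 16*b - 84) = b^2 + 13*b + 42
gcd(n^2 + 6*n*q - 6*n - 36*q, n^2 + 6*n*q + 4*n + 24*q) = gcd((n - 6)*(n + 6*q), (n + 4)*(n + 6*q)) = n + 6*q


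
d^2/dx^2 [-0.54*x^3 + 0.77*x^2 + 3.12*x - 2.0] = 1.54 - 3.24*x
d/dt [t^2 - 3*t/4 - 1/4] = 2*t - 3/4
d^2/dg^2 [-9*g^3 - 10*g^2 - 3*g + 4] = -54*g - 20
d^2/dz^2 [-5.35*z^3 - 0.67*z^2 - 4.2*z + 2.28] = -32.1*z - 1.34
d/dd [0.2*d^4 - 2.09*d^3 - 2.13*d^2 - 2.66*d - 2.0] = 0.8*d^3 - 6.27*d^2 - 4.26*d - 2.66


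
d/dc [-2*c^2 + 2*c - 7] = 2 - 4*c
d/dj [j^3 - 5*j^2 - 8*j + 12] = 3*j^2 - 10*j - 8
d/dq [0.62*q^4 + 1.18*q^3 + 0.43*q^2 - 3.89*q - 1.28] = 2.48*q^3 + 3.54*q^2 + 0.86*q - 3.89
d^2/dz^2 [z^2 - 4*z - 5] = 2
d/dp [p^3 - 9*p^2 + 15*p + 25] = 3*p^2 - 18*p + 15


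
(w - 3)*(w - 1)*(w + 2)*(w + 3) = w^4 + w^3 - 11*w^2 - 9*w + 18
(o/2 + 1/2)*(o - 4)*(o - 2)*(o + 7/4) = o^4/2 - 13*o^3/8 - 27*o^2/8 + 23*o/4 + 7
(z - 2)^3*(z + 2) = z^4 - 4*z^3 + 16*z - 16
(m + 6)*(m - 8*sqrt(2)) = m^2 - 8*sqrt(2)*m + 6*m - 48*sqrt(2)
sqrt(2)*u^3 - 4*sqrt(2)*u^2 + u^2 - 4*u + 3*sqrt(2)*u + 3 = (u - 3)*(u - 1)*(sqrt(2)*u + 1)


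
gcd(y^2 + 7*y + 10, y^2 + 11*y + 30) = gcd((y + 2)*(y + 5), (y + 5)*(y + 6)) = y + 5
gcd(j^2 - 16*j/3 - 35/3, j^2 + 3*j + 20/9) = j + 5/3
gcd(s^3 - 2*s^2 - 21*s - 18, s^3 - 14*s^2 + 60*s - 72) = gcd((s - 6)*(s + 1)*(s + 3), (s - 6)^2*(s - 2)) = s - 6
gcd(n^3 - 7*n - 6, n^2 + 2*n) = n + 2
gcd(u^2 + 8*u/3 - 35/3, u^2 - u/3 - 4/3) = 1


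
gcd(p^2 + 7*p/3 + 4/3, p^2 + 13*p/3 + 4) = p + 4/3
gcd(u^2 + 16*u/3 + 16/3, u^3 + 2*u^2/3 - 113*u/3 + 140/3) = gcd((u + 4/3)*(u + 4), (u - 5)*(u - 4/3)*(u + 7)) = 1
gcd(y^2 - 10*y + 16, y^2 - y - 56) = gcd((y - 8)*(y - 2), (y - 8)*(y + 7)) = y - 8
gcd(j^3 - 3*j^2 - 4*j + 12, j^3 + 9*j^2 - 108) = j - 3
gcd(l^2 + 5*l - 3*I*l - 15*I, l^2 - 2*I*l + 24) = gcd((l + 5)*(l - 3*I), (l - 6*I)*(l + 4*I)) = 1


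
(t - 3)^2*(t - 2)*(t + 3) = t^4 - 5*t^3 - 3*t^2 + 45*t - 54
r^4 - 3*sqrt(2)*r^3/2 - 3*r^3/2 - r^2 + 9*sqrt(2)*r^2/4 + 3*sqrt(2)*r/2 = r*(r - 2)*(r + 1/2)*(r - 3*sqrt(2)/2)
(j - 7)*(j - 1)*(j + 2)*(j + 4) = j^4 - 2*j^3 - 33*j^2 - 22*j + 56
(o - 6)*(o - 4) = o^2 - 10*o + 24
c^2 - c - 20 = (c - 5)*(c + 4)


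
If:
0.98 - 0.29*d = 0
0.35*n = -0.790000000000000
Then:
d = 3.38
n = -2.26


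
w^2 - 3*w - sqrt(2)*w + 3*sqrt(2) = (w - 3)*(w - sqrt(2))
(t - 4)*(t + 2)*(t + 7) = t^3 + 5*t^2 - 22*t - 56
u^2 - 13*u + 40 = (u - 8)*(u - 5)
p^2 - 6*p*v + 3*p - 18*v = (p + 3)*(p - 6*v)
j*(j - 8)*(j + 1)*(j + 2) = j^4 - 5*j^3 - 22*j^2 - 16*j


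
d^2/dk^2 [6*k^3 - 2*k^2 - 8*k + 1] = 36*k - 4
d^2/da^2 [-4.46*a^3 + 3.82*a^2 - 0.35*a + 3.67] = 7.64 - 26.76*a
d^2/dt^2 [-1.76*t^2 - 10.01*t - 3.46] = -3.52000000000000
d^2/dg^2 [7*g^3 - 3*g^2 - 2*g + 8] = 42*g - 6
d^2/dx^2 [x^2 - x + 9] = 2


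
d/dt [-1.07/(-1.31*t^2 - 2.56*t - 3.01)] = (-2.8034*t - 2.7392)/(1.31*t^2 + 2.56*t + 3.01)^2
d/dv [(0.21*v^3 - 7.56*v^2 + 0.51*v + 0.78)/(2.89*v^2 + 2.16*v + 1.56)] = (0.6069*v^4 + 0.907199999999996*v^3 - 16.8207*v^2 - 28.0956*v - 0.8892)/(8.3521*v^4 + 12.4848*v^3 + 13.6824*v^2 + 6.7392*v + 2.4336)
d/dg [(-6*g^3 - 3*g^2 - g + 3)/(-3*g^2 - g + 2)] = (18*g^4 + 12*g^3 - 36*g^2 + 6*g + 1)/(9*g^4 + 6*g^3 - 11*g^2 - 4*g + 4)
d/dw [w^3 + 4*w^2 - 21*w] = 3*w^2 + 8*w - 21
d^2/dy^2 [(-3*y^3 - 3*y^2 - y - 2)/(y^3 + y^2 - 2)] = 2*(-3*y^5 - 51*y^4 - 65*y^3 - 36*y^2 - 54*y - 16)/(y^9 + 3*y^8 + 3*y^7 - 5*y^6 - 12*y^5 - 6*y^4 + 12*y^3 + 12*y^2 - 8)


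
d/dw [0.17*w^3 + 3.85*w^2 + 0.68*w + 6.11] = 0.51*w^2 + 7.7*w + 0.68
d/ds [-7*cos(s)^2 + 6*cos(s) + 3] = 2*(7*cos(s) - 3)*sin(s)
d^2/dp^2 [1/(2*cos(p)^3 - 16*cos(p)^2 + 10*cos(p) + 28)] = ((23*cos(p) - 64*cos(2*p) + 9*cos(3*p))*(cos(p)^3 - 8*cos(p)^2 + 5*cos(p) + 14)/8 + (3*cos(p)^2 - 16*cos(p) + 5)^2*sin(p)^2)/(cos(p)^3 - 8*cos(p)^2 + 5*cos(p) + 14)^3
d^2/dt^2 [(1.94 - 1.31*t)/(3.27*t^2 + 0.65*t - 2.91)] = (-(1.31*t - 1.94)*(6.54*t + 0.65)*(13.08*t + 1.3) + (25.7022*t - 10.9846)*(3.27*t^2 + 0.65*t - 2.91))/(3.27*t^2 + 0.65*t - 2.91)^3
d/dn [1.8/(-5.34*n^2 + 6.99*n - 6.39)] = (19.224*n - 12.582)/(5.34*n^2 - 6.99*n + 6.39)^2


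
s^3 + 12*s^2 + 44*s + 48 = (s + 2)*(s + 4)*(s + 6)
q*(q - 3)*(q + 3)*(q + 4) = q^4 + 4*q^3 - 9*q^2 - 36*q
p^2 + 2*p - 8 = (p - 2)*(p + 4)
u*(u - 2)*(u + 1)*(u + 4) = u^4 + 3*u^3 - 6*u^2 - 8*u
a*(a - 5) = a^2 - 5*a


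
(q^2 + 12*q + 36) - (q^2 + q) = 11*q + 36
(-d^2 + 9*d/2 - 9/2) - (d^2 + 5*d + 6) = -2*d^2 - d/2 - 21/2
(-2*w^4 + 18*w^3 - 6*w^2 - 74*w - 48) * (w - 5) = -2*w^5 + 28*w^4 - 96*w^3 - 44*w^2 + 322*w + 240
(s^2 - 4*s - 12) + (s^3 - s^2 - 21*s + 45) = s^3 - 25*s + 33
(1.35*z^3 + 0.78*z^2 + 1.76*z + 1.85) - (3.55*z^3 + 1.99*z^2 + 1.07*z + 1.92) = -2.2*z^3 - 1.21*z^2 + 0.69*z - 0.0699999999999998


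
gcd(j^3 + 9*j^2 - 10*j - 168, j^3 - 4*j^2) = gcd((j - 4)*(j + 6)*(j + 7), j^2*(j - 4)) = j - 4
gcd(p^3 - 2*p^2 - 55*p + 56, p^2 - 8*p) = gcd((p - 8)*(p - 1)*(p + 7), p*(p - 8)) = p - 8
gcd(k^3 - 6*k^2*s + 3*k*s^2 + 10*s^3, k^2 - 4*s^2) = -k + 2*s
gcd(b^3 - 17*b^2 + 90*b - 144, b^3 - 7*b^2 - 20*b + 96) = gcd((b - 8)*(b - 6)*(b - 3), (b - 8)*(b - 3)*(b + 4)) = b^2 - 11*b + 24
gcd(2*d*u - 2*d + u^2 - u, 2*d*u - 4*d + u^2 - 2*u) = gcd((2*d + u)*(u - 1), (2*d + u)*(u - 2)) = 2*d + u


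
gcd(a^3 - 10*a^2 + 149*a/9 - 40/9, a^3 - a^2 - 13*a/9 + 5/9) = a^2 - 2*a + 5/9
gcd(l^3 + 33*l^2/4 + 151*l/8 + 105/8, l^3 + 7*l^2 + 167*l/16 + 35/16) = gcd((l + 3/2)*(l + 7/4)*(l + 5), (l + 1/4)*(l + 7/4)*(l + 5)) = l^2 + 27*l/4 + 35/4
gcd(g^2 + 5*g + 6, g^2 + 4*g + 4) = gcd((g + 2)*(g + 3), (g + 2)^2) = g + 2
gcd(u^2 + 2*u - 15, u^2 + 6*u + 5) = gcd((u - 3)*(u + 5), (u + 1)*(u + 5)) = u + 5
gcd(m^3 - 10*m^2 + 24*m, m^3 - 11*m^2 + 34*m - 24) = m^2 - 10*m + 24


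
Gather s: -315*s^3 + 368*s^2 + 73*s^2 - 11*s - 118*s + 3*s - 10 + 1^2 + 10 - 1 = -315*s^3 + 441*s^2 - 126*s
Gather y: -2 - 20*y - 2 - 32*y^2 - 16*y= -32*y^2 - 36*y - 4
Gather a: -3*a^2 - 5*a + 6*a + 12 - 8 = -3*a^2 + a + 4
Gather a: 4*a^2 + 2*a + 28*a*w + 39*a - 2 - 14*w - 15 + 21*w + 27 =4*a^2 + a*(28*w + 41) + 7*w + 10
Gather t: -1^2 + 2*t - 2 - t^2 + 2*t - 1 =-t^2 + 4*t - 4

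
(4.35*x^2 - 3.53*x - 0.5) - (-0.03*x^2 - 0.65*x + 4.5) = 4.38*x^2 - 2.88*x - 5.0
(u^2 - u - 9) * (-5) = -5*u^2 + 5*u + 45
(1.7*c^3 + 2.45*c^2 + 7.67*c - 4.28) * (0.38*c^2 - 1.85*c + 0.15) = 0.646*c^5 - 2.214*c^4 - 1.3629*c^3 - 15.4484*c^2 + 9.0685*c - 0.642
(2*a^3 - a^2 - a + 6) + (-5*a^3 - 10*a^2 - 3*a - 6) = -3*a^3 - 11*a^2 - 4*a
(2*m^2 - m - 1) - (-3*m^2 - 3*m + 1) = 5*m^2 + 2*m - 2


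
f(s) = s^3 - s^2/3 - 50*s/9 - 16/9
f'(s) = 3*s^2 - 2*s/3 - 50/9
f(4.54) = 59.71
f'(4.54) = 53.25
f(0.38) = -3.88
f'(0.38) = -5.38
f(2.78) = 1.69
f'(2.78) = 15.78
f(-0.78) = 1.88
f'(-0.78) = -3.21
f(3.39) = 14.52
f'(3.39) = 26.66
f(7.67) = 387.22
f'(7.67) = 165.82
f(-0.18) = -0.79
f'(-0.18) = -5.34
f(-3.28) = -22.43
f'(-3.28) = 28.91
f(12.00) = 1611.56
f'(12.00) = 418.44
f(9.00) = 650.22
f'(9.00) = 231.44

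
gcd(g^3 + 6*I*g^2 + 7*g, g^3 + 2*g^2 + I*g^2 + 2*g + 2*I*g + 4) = g - I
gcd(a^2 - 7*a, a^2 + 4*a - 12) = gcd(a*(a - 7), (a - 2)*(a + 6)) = 1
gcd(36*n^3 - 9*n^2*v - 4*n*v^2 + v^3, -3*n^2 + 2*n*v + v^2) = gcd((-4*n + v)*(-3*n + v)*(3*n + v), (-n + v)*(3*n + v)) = 3*n + v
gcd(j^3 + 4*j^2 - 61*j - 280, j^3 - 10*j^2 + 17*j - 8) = j - 8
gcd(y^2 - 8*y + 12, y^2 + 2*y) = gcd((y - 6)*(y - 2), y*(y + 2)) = 1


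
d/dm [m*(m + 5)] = 2*m + 5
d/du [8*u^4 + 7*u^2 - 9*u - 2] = 32*u^3 + 14*u - 9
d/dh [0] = 0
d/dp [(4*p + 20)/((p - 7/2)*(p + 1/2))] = 16*(-4*p^2 - 40*p + 53)/(16*p^4 - 96*p^3 + 88*p^2 + 168*p + 49)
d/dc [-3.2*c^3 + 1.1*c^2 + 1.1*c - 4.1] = -9.6*c^2 + 2.2*c + 1.1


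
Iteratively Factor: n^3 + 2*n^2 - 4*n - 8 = (n + 2)*(n^2 - 4) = (n - 2)*(n + 2)*(n + 2)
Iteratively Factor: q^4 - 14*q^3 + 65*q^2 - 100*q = (q - 5)*(q^3 - 9*q^2 + 20*q) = (q - 5)*(q - 4)*(q^2 - 5*q) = q*(q - 5)*(q - 4)*(q - 5)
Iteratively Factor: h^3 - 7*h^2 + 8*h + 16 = (h - 4)*(h^2 - 3*h - 4) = (h - 4)^2*(h + 1)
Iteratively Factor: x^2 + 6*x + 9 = (x + 3)*(x + 3)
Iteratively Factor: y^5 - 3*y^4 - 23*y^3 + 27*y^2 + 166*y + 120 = (y - 4)*(y^4 + y^3 - 19*y^2 - 49*y - 30) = (y - 4)*(y + 1)*(y^3 - 19*y - 30) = (y - 4)*(y + 1)*(y + 2)*(y^2 - 2*y - 15) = (y - 5)*(y - 4)*(y + 1)*(y + 2)*(y + 3)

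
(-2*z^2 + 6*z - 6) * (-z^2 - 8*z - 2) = 2*z^4 + 10*z^3 - 38*z^2 + 36*z + 12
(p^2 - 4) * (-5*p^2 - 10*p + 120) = -5*p^4 - 10*p^3 + 140*p^2 + 40*p - 480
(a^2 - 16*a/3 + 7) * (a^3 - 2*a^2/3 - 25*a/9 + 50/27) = a^5 - 6*a^4 + 70*a^3/9 + 12*a^2 - 2375*a/81 + 350/27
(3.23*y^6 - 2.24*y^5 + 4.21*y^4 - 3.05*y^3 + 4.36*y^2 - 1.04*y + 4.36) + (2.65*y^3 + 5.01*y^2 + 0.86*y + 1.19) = 3.23*y^6 - 2.24*y^5 + 4.21*y^4 - 0.4*y^3 + 9.37*y^2 - 0.18*y + 5.55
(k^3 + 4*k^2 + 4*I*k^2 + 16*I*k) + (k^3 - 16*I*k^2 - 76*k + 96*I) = 2*k^3 + 4*k^2 - 12*I*k^2 - 76*k + 16*I*k + 96*I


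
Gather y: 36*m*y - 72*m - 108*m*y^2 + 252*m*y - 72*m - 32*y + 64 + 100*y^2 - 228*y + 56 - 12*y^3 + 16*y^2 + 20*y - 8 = -144*m - 12*y^3 + y^2*(116 - 108*m) + y*(288*m - 240) + 112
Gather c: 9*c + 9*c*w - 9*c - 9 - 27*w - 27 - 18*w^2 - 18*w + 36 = 9*c*w - 18*w^2 - 45*w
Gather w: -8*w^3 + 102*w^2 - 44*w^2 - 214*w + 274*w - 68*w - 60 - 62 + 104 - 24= -8*w^3 + 58*w^2 - 8*w - 42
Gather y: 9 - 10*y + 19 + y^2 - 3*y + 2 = y^2 - 13*y + 30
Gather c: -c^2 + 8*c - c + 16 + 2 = -c^2 + 7*c + 18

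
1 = 1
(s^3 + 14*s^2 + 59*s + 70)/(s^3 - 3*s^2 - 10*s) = (s^2 + 12*s + 35)/(s*(s - 5))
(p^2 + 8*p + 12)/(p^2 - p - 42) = (p + 2)/(p - 7)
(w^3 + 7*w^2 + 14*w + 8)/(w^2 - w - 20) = (w^2 + 3*w + 2)/(w - 5)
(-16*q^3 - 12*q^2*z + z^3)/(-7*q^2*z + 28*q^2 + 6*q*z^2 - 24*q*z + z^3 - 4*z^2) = (16*q^3 + 12*q^2*z - z^3)/(7*q^2*z - 28*q^2 - 6*q*z^2 + 24*q*z - z^3 + 4*z^2)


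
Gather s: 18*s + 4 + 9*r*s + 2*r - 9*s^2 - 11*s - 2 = 2*r - 9*s^2 + s*(9*r + 7) + 2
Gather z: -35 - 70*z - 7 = -70*z - 42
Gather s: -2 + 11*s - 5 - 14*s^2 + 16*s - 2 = -14*s^2 + 27*s - 9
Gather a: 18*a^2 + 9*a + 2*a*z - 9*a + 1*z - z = 18*a^2 + 2*a*z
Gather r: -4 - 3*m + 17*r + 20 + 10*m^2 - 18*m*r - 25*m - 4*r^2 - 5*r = 10*m^2 - 28*m - 4*r^2 + r*(12 - 18*m) + 16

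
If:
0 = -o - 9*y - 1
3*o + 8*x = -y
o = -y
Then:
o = 1/8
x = -1/32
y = -1/8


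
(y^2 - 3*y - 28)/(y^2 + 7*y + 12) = (y - 7)/(y + 3)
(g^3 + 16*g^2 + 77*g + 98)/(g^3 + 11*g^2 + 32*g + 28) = (g + 7)/(g + 2)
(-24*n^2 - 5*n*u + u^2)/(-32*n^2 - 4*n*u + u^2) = (3*n + u)/(4*n + u)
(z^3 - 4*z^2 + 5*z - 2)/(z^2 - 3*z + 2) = z - 1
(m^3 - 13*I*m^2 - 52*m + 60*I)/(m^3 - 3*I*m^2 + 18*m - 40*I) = (m - 6*I)/(m + 4*I)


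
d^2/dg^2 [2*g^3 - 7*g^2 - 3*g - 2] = 12*g - 14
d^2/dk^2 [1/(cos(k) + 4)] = (sin(k)^2 + 4*cos(k) + 1)/(cos(k) + 4)^3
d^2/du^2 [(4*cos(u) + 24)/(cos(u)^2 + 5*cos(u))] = 4*(-19*sin(u)^4/cos(u)^3 + sin(u)^2 - 89 - 152/cos(u) + 180/cos(u)^2 + 319/cos(u)^3)/(cos(u) + 5)^3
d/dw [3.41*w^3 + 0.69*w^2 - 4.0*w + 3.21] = 10.23*w^2 + 1.38*w - 4.0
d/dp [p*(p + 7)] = 2*p + 7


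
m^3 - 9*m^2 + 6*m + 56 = (m - 7)*(m - 4)*(m + 2)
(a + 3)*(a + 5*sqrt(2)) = a^2 + 3*a + 5*sqrt(2)*a + 15*sqrt(2)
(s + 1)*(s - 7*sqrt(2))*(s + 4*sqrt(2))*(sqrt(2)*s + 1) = sqrt(2)*s^4 - 5*s^3 + sqrt(2)*s^3 - 59*sqrt(2)*s^2 - 5*s^2 - 59*sqrt(2)*s - 56*s - 56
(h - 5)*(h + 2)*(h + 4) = h^3 + h^2 - 22*h - 40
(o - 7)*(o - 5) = o^2 - 12*o + 35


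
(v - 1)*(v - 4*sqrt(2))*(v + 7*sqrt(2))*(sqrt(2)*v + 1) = sqrt(2)*v^4 - sqrt(2)*v^3 + 7*v^3 - 53*sqrt(2)*v^2 - 7*v^2 - 56*v + 53*sqrt(2)*v + 56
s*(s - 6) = s^2 - 6*s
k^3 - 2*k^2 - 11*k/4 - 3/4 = (k - 3)*(k + 1/2)^2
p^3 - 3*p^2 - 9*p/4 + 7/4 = (p - 7/2)*(p - 1/2)*(p + 1)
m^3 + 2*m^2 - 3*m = m*(m - 1)*(m + 3)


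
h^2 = h^2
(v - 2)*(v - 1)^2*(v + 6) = v^4 + 2*v^3 - 19*v^2 + 28*v - 12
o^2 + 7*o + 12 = (o + 3)*(o + 4)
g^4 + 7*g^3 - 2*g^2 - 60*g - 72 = (g - 3)*(g + 2)^2*(g + 6)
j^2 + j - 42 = (j - 6)*(j + 7)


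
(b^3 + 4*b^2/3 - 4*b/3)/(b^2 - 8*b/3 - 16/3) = b*(-3*b^2 - 4*b + 4)/(-3*b^2 + 8*b + 16)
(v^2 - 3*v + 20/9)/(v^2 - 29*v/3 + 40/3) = (v - 4/3)/(v - 8)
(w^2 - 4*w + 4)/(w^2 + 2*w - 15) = (w^2 - 4*w + 4)/(w^2 + 2*w - 15)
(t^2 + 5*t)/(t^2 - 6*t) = (t + 5)/(t - 6)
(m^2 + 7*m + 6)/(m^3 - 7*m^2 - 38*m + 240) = (m + 1)/(m^2 - 13*m + 40)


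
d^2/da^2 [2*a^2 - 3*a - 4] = 4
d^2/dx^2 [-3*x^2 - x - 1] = -6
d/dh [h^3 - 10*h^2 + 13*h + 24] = 3*h^2 - 20*h + 13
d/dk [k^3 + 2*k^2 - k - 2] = 3*k^2 + 4*k - 1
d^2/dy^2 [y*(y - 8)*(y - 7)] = 6*y - 30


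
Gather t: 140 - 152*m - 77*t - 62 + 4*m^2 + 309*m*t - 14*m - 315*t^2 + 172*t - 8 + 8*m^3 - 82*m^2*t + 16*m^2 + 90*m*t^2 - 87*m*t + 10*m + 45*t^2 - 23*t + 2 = 8*m^3 + 20*m^2 - 156*m + t^2*(90*m - 270) + t*(-82*m^2 + 222*m + 72) + 72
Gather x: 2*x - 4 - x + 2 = x - 2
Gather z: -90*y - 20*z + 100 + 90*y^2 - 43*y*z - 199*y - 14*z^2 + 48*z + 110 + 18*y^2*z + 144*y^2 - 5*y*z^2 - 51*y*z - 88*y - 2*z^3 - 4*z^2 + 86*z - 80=234*y^2 - 377*y - 2*z^3 + z^2*(-5*y - 18) + z*(18*y^2 - 94*y + 114) + 130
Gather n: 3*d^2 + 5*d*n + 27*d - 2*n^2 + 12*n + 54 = 3*d^2 + 27*d - 2*n^2 + n*(5*d + 12) + 54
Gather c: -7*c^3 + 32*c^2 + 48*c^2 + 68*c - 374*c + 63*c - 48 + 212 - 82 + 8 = -7*c^3 + 80*c^2 - 243*c + 90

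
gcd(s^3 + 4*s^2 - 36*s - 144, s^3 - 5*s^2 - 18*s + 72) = s^2 - 2*s - 24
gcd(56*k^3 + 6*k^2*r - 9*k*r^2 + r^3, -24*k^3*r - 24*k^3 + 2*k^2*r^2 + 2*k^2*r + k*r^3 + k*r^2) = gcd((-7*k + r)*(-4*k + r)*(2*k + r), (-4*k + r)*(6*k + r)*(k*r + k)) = -4*k + r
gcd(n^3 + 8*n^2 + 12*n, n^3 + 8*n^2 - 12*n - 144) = n + 6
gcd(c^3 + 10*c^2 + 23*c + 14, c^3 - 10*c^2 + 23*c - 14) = 1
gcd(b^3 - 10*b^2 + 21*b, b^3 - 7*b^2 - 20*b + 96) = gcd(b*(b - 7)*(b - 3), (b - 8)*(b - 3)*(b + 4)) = b - 3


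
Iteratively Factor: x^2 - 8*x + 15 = (x - 5)*(x - 3)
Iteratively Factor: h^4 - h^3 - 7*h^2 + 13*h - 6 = (h + 3)*(h^3 - 4*h^2 + 5*h - 2) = (h - 2)*(h + 3)*(h^2 - 2*h + 1) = (h - 2)*(h - 1)*(h + 3)*(h - 1)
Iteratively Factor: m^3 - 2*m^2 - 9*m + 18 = (m - 3)*(m^2 + m - 6) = (m - 3)*(m + 3)*(m - 2)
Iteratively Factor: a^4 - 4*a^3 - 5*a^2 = (a - 5)*(a^3 + a^2) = a*(a - 5)*(a^2 + a) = a*(a - 5)*(a + 1)*(a)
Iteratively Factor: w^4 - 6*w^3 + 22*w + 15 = (w - 3)*(w^3 - 3*w^2 - 9*w - 5) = (w - 3)*(w + 1)*(w^2 - 4*w - 5) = (w - 3)*(w + 1)^2*(w - 5)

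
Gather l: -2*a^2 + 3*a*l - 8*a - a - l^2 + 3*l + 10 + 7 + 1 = -2*a^2 - 9*a - l^2 + l*(3*a + 3) + 18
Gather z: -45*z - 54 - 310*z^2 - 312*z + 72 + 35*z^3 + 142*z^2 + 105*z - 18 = 35*z^3 - 168*z^2 - 252*z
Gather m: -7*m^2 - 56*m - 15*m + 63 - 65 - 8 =-7*m^2 - 71*m - 10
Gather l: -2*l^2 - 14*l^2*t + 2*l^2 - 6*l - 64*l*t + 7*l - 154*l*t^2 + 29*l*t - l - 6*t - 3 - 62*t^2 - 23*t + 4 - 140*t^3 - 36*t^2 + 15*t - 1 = -14*l^2*t + l*(-154*t^2 - 35*t) - 140*t^3 - 98*t^2 - 14*t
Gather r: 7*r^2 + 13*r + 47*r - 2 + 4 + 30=7*r^2 + 60*r + 32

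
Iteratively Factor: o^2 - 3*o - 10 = (o - 5)*(o + 2)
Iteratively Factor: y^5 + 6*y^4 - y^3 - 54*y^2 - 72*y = (y + 2)*(y^4 + 4*y^3 - 9*y^2 - 36*y) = (y - 3)*(y + 2)*(y^3 + 7*y^2 + 12*y) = (y - 3)*(y + 2)*(y + 4)*(y^2 + 3*y) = y*(y - 3)*(y + 2)*(y + 4)*(y + 3)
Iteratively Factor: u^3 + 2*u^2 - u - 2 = (u + 2)*(u^2 - 1) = (u - 1)*(u + 2)*(u + 1)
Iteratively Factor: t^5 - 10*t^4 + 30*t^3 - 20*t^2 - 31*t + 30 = (t + 1)*(t^4 - 11*t^3 + 41*t^2 - 61*t + 30) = (t - 2)*(t + 1)*(t^3 - 9*t^2 + 23*t - 15) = (t - 2)*(t - 1)*(t + 1)*(t^2 - 8*t + 15) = (t - 5)*(t - 2)*(t - 1)*(t + 1)*(t - 3)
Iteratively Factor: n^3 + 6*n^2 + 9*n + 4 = (n + 1)*(n^2 + 5*n + 4) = (n + 1)*(n + 4)*(n + 1)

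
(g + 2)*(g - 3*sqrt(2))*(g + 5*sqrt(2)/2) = g^3 - sqrt(2)*g^2/2 + 2*g^2 - 15*g - sqrt(2)*g - 30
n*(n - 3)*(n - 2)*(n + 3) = n^4 - 2*n^3 - 9*n^2 + 18*n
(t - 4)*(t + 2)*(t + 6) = t^3 + 4*t^2 - 20*t - 48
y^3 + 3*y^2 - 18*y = y*(y - 3)*(y + 6)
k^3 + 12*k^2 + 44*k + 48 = (k + 2)*(k + 4)*(k + 6)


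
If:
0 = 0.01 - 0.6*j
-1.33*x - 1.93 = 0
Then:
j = 0.02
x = -1.45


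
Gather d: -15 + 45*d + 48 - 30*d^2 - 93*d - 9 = -30*d^2 - 48*d + 24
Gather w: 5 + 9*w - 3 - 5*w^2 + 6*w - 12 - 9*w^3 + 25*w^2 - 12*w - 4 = -9*w^3 + 20*w^2 + 3*w - 14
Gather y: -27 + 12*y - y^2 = -y^2 + 12*y - 27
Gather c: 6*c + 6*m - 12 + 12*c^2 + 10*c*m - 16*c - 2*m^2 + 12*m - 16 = 12*c^2 + c*(10*m - 10) - 2*m^2 + 18*m - 28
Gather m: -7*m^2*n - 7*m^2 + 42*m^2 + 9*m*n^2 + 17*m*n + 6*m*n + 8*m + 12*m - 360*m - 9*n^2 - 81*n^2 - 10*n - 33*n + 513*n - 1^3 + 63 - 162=m^2*(35 - 7*n) + m*(9*n^2 + 23*n - 340) - 90*n^2 + 470*n - 100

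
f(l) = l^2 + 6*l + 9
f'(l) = 2*l + 6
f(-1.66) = 1.80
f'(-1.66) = 2.68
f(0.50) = 12.25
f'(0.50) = 7.00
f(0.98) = 15.84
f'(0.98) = 7.96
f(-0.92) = 4.33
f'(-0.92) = 4.16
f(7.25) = 105.06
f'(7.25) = 20.50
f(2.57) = 31.02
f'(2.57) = 11.14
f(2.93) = 35.16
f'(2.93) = 11.86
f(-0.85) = 4.62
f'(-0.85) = 4.30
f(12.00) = 225.00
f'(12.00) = 30.00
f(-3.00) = 0.00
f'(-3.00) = 0.00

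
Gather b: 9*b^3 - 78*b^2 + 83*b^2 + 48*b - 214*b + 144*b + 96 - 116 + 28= 9*b^3 + 5*b^2 - 22*b + 8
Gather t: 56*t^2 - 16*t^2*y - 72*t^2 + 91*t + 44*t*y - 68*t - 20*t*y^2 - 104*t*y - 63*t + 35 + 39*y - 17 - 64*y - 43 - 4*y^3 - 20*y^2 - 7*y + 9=t^2*(-16*y - 16) + t*(-20*y^2 - 60*y - 40) - 4*y^3 - 20*y^2 - 32*y - 16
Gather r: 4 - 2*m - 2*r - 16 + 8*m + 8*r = 6*m + 6*r - 12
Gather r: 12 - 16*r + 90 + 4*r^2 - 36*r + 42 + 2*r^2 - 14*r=6*r^2 - 66*r + 144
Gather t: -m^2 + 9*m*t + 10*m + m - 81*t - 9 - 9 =-m^2 + 11*m + t*(9*m - 81) - 18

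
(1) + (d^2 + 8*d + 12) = d^2 + 8*d + 13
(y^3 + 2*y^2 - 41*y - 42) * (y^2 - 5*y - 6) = y^5 - 3*y^4 - 57*y^3 + 151*y^2 + 456*y + 252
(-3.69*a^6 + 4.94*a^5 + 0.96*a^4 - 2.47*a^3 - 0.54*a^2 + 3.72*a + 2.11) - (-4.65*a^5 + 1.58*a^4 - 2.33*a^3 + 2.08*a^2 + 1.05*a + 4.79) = -3.69*a^6 + 9.59*a^5 - 0.62*a^4 - 0.14*a^3 - 2.62*a^2 + 2.67*a - 2.68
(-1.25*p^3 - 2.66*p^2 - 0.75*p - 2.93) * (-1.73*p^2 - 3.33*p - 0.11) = 2.1625*p^5 + 8.7643*p^4 + 10.2928*p^3 + 7.859*p^2 + 9.8394*p + 0.3223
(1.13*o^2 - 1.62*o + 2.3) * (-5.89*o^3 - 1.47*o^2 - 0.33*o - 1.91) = -6.6557*o^5 + 7.8807*o^4 - 11.5385*o^3 - 5.0047*o^2 + 2.3352*o - 4.393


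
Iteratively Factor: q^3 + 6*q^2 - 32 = (q + 4)*(q^2 + 2*q - 8) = (q - 2)*(q + 4)*(q + 4)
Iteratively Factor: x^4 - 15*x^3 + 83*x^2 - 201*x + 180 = (x - 3)*(x^3 - 12*x^2 + 47*x - 60) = (x - 4)*(x - 3)*(x^2 - 8*x + 15) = (x - 4)*(x - 3)^2*(x - 5)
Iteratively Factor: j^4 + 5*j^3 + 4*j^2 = (j)*(j^3 + 5*j^2 + 4*j) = j*(j + 4)*(j^2 + j) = j^2*(j + 4)*(j + 1)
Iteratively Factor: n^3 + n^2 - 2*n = (n + 2)*(n^2 - n) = (n - 1)*(n + 2)*(n)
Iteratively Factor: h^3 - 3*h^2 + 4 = (h - 2)*(h^2 - h - 2) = (h - 2)^2*(h + 1)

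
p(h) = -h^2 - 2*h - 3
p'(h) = -2*h - 2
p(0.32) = -3.74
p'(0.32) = -2.64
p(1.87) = -10.24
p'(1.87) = -5.74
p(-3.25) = -7.06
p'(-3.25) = 4.50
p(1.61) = -8.81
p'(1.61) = -5.22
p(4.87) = -36.46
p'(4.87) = -11.74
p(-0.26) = -2.55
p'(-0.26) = -1.48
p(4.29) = -29.98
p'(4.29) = -10.58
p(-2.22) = -3.49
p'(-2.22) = 2.44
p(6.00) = -51.00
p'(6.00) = -14.00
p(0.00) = -3.00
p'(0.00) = -2.00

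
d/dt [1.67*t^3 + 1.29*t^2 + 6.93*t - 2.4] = 5.01*t^2 + 2.58*t + 6.93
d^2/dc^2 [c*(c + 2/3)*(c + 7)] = 6*c + 46/3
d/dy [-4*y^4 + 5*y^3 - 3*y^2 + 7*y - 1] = -16*y^3 + 15*y^2 - 6*y + 7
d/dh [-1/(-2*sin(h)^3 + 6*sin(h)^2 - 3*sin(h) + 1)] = 3*(4*sin(h) + cos(2*h) - 2)*cos(h)/(2*sin(h)^3 - 6*sin(h)^2 + 3*sin(h) - 1)^2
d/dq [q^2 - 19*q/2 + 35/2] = 2*q - 19/2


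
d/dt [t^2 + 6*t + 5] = 2*t + 6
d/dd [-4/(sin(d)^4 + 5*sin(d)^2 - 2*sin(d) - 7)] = 8*(2*sin(d)^3 + 5*sin(d) - 1)*cos(d)/(sin(d)^4 + 5*sin(d)^2 - 2*sin(d) - 7)^2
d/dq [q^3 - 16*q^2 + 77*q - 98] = 3*q^2 - 32*q + 77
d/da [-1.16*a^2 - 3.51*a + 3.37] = -2.32*a - 3.51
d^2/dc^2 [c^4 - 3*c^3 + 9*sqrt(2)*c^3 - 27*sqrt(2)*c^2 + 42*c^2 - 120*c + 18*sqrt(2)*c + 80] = 12*c^2 - 18*c + 54*sqrt(2)*c - 54*sqrt(2) + 84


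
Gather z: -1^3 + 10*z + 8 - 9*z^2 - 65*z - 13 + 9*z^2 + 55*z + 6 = 0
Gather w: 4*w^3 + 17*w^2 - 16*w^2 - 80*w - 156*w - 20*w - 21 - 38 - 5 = 4*w^3 + w^2 - 256*w - 64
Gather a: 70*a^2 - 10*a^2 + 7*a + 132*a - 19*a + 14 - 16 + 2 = 60*a^2 + 120*a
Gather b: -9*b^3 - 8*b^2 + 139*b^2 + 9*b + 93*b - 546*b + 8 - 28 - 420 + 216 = -9*b^3 + 131*b^2 - 444*b - 224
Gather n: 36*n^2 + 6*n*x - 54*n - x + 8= 36*n^2 + n*(6*x - 54) - x + 8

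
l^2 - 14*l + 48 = (l - 8)*(l - 6)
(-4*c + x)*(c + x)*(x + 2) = -4*c^2*x - 8*c^2 - 3*c*x^2 - 6*c*x + x^3 + 2*x^2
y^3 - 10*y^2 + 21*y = y*(y - 7)*(y - 3)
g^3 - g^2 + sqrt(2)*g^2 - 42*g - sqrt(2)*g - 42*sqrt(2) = (g - 7)*(g + 6)*(g + sqrt(2))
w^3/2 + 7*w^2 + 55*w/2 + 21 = (w/2 + 1/2)*(w + 6)*(w + 7)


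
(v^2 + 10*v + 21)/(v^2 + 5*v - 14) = (v + 3)/(v - 2)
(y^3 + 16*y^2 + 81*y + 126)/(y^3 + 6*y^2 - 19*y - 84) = (y + 6)/(y - 4)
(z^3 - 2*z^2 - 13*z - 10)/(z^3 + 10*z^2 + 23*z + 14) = (z - 5)/(z + 7)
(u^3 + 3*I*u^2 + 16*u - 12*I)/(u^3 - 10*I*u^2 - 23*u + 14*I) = (u + 6*I)/(u - 7*I)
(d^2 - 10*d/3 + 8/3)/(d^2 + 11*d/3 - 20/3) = (d - 2)/(d + 5)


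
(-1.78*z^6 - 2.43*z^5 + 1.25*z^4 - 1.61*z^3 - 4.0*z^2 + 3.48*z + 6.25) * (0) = 0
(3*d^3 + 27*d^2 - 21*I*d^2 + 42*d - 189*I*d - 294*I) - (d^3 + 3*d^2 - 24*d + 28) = 2*d^3 + 24*d^2 - 21*I*d^2 + 66*d - 189*I*d - 28 - 294*I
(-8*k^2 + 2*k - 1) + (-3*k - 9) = -8*k^2 - k - 10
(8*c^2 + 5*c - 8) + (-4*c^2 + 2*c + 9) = 4*c^2 + 7*c + 1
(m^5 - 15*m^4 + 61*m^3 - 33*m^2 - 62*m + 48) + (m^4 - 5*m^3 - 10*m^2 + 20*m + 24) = m^5 - 14*m^4 + 56*m^3 - 43*m^2 - 42*m + 72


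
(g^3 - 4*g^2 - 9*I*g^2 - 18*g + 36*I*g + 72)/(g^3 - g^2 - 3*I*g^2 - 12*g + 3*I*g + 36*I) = (g - 6*I)/(g + 3)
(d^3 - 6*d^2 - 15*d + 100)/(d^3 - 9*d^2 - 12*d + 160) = (d - 5)/(d - 8)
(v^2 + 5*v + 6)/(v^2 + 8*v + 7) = (v^2 + 5*v + 6)/(v^2 + 8*v + 7)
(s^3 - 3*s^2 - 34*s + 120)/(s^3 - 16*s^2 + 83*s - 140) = (s + 6)/(s - 7)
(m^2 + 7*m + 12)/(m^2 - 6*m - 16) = (m^2 + 7*m + 12)/(m^2 - 6*m - 16)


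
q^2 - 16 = (q - 4)*(q + 4)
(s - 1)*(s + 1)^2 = s^3 + s^2 - s - 1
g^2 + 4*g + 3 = (g + 1)*(g + 3)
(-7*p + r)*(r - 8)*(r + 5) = -7*p*r^2 + 21*p*r + 280*p + r^3 - 3*r^2 - 40*r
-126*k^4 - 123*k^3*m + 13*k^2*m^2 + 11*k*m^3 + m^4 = (-3*k + m)*(k + m)*(6*k + m)*(7*k + m)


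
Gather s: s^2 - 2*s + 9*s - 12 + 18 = s^2 + 7*s + 6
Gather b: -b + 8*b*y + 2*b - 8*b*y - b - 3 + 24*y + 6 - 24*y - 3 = 0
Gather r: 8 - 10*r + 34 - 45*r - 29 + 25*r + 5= 18 - 30*r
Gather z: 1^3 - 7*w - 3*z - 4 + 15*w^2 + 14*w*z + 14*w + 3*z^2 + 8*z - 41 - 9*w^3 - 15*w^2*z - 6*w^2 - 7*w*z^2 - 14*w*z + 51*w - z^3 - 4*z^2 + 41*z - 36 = -9*w^3 + 9*w^2 + 58*w - z^3 + z^2*(-7*w - 1) + z*(46 - 15*w^2) - 80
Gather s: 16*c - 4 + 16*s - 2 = 16*c + 16*s - 6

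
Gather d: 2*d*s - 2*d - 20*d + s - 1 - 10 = d*(2*s - 22) + s - 11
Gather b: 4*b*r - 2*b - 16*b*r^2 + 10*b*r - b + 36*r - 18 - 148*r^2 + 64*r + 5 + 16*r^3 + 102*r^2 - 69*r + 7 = b*(-16*r^2 + 14*r - 3) + 16*r^3 - 46*r^2 + 31*r - 6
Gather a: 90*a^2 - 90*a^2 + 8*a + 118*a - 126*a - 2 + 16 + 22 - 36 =0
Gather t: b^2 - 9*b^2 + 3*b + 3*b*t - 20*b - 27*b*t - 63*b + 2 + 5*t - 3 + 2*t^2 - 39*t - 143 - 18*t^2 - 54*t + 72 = -8*b^2 - 80*b - 16*t^2 + t*(-24*b - 88) - 72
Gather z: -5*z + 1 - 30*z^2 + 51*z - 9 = -30*z^2 + 46*z - 8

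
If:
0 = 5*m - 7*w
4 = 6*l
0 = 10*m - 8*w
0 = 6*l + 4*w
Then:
No Solution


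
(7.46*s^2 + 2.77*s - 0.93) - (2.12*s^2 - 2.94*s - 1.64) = 5.34*s^2 + 5.71*s + 0.71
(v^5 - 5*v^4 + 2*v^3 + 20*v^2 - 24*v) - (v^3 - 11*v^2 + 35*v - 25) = v^5 - 5*v^4 + v^3 + 31*v^2 - 59*v + 25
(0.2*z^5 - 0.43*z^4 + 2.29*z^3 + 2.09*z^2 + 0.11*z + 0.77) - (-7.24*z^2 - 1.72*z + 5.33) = 0.2*z^5 - 0.43*z^4 + 2.29*z^3 + 9.33*z^2 + 1.83*z - 4.56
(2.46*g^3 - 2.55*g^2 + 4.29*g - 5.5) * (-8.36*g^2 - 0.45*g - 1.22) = -20.5656*g^5 + 20.211*g^4 - 37.7181*g^3 + 47.1605*g^2 - 2.7588*g + 6.71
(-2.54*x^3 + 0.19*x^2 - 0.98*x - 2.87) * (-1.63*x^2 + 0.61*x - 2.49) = 4.1402*x^5 - 1.8591*x^4 + 8.0379*x^3 + 3.6072*x^2 + 0.6895*x + 7.1463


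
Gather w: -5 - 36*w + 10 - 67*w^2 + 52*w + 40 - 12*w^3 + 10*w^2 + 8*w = -12*w^3 - 57*w^2 + 24*w + 45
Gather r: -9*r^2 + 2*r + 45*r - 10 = -9*r^2 + 47*r - 10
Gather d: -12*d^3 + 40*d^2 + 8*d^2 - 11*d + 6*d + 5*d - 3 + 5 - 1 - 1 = -12*d^3 + 48*d^2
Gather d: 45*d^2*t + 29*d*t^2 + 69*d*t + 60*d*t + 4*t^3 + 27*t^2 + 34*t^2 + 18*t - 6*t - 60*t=45*d^2*t + d*(29*t^2 + 129*t) + 4*t^3 + 61*t^2 - 48*t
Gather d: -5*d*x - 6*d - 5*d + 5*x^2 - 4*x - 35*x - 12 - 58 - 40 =d*(-5*x - 11) + 5*x^2 - 39*x - 110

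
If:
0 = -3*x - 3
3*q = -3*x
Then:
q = 1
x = -1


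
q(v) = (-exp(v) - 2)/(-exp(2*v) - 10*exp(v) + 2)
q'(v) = (-exp(v) - 2)*(2*exp(2*v) + 10*exp(v))/(-exp(2*v) - 10*exp(v) + 2)^2 - exp(v)/(-exp(2*v) - 10*exp(v) + 2)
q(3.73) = 0.02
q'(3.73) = -0.02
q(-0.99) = 1.28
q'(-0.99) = -2.55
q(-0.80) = 0.91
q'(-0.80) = -1.48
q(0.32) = 0.25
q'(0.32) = -0.22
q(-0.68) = 0.75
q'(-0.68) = -1.11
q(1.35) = 0.11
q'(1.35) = -0.08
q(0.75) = 0.17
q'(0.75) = -0.13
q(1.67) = 0.09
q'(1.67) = -0.06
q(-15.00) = -1.00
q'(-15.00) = 0.00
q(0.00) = 0.33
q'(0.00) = -0.33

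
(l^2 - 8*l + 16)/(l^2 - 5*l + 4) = (l - 4)/(l - 1)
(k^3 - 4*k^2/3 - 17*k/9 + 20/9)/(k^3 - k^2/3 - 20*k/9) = (k - 1)/k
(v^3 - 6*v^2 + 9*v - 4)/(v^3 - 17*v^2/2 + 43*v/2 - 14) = 2*(v - 1)/(2*v - 7)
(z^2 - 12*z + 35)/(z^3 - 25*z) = (z - 7)/(z*(z + 5))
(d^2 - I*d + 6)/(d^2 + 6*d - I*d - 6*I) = (d^2 - I*d + 6)/(d^2 + d*(6 - I) - 6*I)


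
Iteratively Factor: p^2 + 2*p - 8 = (p - 2)*(p + 4)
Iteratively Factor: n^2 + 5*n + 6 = (n + 2)*(n + 3)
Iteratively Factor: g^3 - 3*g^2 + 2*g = (g)*(g^2 - 3*g + 2) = g*(g - 1)*(g - 2)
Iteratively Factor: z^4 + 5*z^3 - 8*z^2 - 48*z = (z + 4)*(z^3 + z^2 - 12*z) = z*(z + 4)*(z^2 + z - 12) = z*(z - 3)*(z + 4)*(z + 4)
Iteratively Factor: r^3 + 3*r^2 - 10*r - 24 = (r - 3)*(r^2 + 6*r + 8) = (r - 3)*(r + 4)*(r + 2)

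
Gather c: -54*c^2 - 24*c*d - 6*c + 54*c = -54*c^2 + c*(48 - 24*d)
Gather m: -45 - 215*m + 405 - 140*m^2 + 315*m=-140*m^2 + 100*m + 360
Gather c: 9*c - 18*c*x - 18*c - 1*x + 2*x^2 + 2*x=c*(-18*x - 9) + 2*x^2 + x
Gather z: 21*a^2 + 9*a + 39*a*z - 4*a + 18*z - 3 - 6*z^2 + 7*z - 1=21*a^2 + 5*a - 6*z^2 + z*(39*a + 25) - 4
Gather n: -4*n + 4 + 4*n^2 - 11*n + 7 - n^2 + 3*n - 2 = 3*n^2 - 12*n + 9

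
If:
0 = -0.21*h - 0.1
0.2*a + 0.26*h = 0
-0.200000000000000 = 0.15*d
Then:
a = 0.62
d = -1.33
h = -0.48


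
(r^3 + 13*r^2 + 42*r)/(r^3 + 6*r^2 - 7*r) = (r + 6)/(r - 1)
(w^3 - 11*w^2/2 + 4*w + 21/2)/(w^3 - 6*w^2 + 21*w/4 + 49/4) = 2*(w - 3)/(2*w - 7)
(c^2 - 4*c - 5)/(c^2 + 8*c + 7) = (c - 5)/(c + 7)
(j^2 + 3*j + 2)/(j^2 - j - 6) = (j + 1)/(j - 3)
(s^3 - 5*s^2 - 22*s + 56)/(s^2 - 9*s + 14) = s + 4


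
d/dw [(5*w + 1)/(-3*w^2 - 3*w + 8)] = (15*w^2 + 6*w + 43)/(9*w^4 + 18*w^3 - 39*w^2 - 48*w + 64)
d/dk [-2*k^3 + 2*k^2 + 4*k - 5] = -6*k^2 + 4*k + 4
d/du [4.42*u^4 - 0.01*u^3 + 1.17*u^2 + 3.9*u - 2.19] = 17.68*u^3 - 0.03*u^2 + 2.34*u + 3.9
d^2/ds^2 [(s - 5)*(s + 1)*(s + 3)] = 6*s - 2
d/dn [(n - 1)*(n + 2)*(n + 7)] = 3*n^2 + 16*n + 5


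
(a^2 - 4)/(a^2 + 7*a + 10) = (a - 2)/(a + 5)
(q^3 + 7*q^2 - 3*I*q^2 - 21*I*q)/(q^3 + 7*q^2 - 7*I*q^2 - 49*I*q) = (q - 3*I)/(q - 7*I)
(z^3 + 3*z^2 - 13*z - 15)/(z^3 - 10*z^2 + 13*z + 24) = (z + 5)/(z - 8)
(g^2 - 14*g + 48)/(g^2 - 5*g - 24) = (g - 6)/(g + 3)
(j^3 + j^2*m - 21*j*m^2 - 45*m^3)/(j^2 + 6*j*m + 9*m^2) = j - 5*m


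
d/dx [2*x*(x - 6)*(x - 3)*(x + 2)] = 8*x^3 - 42*x^2 + 72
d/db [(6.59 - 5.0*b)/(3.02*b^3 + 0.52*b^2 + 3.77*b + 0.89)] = (30.2*b^3 - 57.1054*b^2 - 6.8536*b - 29.2943)/(9.1204*b^6 + 3.1408*b^5 + 23.0412*b^4 + 9.2964*b^3 + 15.1385*b^2 + 6.7106*b + 0.7921)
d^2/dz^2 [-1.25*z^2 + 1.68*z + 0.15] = -2.50000000000000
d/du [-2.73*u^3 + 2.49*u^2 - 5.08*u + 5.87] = -8.19*u^2 + 4.98*u - 5.08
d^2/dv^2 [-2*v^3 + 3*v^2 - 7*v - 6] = 6 - 12*v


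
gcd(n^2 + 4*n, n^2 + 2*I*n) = n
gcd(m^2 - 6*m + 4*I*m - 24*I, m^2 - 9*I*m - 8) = 1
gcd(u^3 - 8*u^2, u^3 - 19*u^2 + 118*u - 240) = u - 8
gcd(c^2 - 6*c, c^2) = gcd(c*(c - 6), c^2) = c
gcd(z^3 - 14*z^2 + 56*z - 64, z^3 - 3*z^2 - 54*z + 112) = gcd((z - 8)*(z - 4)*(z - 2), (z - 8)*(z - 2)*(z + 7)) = z^2 - 10*z + 16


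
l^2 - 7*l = l*(l - 7)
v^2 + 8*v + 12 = (v + 2)*(v + 6)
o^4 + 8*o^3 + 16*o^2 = o^2*(o + 4)^2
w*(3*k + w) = 3*k*w + w^2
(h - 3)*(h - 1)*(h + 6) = h^3 + 2*h^2 - 21*h + 18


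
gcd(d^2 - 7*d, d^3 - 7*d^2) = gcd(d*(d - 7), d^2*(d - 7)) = d^2 - 7*d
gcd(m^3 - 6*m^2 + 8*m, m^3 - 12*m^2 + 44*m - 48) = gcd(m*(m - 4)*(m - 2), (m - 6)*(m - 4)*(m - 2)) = m^2 - 6*m + 8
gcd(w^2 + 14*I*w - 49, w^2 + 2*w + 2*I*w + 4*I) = 1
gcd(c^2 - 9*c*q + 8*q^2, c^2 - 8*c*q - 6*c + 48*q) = -c + 8*q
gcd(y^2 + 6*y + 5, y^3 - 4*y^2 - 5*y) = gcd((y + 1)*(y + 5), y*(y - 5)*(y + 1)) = y + 1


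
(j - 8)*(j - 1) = j^2 - 9*j + 8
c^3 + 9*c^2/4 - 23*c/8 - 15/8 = (c - 5/4)*(c + 1/2)*(c + 3)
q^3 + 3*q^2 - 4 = (q - 1)*(q + 2)^2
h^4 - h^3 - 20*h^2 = h^2*(h - 5)*(h + 4)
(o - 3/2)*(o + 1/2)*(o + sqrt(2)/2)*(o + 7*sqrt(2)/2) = o^4 - o^3 + 4*sqrt(2)*o^3 - 4*sqrt(2)*o^2 + 11*o^2/4 - 3*sqrt(2)*o - 7*o/2 - 21/8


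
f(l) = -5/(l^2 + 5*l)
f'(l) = -5*(-2*l - 5)/(l^2 + 5*l)^2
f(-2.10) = 0.82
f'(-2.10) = 0.11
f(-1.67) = 0.90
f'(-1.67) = 0.27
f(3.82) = -0.15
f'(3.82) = 0.06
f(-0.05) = 20.20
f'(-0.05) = 399.96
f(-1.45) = 0.97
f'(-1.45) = 0.40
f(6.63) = -0.06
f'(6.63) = 0.02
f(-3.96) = 1.21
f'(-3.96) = -0.86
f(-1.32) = 1.03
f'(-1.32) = 0.50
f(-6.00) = -0.83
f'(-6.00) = -0.97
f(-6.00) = -0.83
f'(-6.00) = -0.97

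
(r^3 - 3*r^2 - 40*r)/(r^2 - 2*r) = (r^2 - 3*r - 40)/(r - 2)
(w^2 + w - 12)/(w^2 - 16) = (w - 3)/(w - 4)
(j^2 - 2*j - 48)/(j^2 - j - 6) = (-j^2 + 2*j + 48)/(-j^2 + j + 6)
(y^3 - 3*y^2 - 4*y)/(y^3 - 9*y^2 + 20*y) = (y + 1)/(y - 5)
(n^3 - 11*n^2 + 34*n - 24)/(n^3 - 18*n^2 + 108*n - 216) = (n^2 - 5*n + 4)/(n^2 - 12*n + 36)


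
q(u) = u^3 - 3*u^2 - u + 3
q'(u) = 3*u^2 - 6*u - 1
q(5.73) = 86.90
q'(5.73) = 63.12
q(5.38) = 66.51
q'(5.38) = 53.55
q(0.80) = 0.79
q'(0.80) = -3.88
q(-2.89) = -43.30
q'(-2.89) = 41.40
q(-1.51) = -5.77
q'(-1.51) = 14.90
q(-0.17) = 3.08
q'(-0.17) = 0.11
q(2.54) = -2.51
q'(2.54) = 3.11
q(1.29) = -1.14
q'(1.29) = -3.75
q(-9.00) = -960.00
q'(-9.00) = 296.00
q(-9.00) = -960.00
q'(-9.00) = 296.00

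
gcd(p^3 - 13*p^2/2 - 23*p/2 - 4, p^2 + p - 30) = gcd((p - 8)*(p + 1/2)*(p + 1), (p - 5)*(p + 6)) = 1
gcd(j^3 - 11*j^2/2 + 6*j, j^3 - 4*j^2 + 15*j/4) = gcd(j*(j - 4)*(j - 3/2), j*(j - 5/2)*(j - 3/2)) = j^2 - 3*j/2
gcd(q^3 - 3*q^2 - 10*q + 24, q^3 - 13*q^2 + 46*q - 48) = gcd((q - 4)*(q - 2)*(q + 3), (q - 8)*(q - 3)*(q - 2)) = q - 2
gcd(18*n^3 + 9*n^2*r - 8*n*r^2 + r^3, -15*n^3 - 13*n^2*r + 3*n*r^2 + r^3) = -3*n^2 - 2*n*r + r^2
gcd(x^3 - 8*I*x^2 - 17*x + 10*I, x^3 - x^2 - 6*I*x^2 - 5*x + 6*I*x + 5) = x^2 - 6*I*x - 5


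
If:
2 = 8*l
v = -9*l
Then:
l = 1/4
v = -9/4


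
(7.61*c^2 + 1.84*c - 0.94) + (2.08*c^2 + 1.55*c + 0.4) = 9.69*c^2 + 3.39*c - 0.54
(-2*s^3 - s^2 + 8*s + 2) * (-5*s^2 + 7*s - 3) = 10*s^5 - 9*s^4 - 41*s^3 + 49*s^2 - 10*s - 6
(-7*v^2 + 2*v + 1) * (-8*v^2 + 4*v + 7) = 56*v^4 - 44*v^3 - 49*v^2 + 18*v + 7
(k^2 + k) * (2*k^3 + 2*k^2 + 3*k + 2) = 2*k^5 + 4*k^4 + 5*k^3 + 5*k^2 + 2*k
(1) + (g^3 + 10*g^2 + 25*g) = g^3 + 10*g^2 + 25*g + 1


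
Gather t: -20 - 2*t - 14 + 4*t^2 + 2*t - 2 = 4*t^2 - 36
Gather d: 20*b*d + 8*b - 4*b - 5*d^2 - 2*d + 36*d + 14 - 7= 4*b - 5*d^2 + d*(20*b + 34) + 7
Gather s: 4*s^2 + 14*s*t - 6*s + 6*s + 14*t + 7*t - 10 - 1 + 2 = 4*s^2 + 14*s*t + 21*t - 9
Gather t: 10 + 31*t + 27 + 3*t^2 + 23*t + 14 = 3*t^2 + 54*t + 51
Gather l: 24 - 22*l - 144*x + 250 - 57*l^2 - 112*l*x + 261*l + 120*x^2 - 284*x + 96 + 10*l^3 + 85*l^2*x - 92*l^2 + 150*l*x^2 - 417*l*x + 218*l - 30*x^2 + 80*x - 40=10*l^3 + l^2*(85*x - 149) + l*(150*x^2 - 529*x + 457) + 90*x^2 - 348*x + 330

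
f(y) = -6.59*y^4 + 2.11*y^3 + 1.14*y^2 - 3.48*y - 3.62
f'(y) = -26.36*y^3 + 6.33*y^2 + 2.28*y - 3.48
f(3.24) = -657.38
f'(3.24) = -826.21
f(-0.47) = -2.27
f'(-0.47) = -0.42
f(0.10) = -3.96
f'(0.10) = -3.22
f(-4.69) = -3368.32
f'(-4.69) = 2844.40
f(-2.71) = -383.25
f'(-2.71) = 561.46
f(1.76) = -57.94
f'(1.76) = -123.57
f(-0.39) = -2.37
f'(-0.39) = -1.84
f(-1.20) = -15.11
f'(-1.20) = 48.45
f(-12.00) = -140094.02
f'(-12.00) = 46430.76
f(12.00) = -132885.38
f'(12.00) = -44614.68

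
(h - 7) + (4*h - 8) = 5*h - 15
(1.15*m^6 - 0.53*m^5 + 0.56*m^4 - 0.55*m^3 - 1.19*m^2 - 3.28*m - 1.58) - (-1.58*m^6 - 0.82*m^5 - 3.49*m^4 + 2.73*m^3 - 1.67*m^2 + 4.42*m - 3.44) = 2.73*m^6 + 0.29*m^5 + 4.05*m^4 - 3.28*m^3 + 0.48*m^2 - 7.7*m + 1.86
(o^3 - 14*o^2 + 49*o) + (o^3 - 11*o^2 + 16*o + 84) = 2*o^3 - 25*o^2 + 65*o + 84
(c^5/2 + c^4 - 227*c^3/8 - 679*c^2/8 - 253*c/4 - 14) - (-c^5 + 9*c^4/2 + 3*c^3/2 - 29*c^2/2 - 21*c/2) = 3*c^5/2 - 7*c^4/2 - 239*c^3/8 - 563*c^2/8 - 211*c/4 - 14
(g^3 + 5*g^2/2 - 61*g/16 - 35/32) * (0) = 0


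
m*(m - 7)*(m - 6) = m^3 - 13*m^2 + 42*m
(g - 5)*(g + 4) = g^2 - g - 20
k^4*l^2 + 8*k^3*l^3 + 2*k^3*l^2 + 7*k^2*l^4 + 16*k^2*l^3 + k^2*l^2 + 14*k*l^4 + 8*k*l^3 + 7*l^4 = (k + l)*(k + 7*l)*(k*l + l)^2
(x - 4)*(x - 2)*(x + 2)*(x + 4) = x^4 - 20*x^2 + 64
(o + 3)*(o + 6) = o^2 + 9*o + 18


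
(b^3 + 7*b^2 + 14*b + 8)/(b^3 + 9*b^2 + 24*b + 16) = (b + 2)/(b + 4)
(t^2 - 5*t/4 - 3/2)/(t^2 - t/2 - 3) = (4*t + 3)/(2*(2*t + 3))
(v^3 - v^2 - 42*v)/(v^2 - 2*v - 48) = v*(v - 7)/(v - 8)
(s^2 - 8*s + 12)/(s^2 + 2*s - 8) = (s - 6)/(s + 4)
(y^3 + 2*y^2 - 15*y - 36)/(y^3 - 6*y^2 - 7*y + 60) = (y + 3)/(y - 5)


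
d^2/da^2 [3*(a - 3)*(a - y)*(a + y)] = 18*a - 18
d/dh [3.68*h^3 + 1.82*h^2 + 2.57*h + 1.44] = 11.04*h^2 + 3.64*h + 2.57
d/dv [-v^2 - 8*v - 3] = -2*v - 8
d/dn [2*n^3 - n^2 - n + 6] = 6*n^2 - 2*n - 1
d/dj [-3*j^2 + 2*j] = 2 - 6*j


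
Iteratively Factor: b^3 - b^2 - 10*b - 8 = (b + 2)*(b^2 - 3*b - 4) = (b - 4)*(b + 2)*(b + 1)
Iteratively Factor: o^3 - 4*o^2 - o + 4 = (o - 1)*(o^2 - 3*o - 4) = (o - 1)*(o + 1)*(o - 4)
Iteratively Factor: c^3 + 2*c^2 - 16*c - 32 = (c - 4)*(c^2 + 6*c + 8) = (c - 4)*(c + 4)*(c + 2)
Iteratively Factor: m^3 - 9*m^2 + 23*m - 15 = (m - 1)*(m^2 - 8*m + 15) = (m - 3)*(m - 1)*(m - 5)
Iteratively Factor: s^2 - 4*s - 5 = (s - 5)*(s + 1)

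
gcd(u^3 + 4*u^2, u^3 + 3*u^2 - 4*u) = u^2 + 4*u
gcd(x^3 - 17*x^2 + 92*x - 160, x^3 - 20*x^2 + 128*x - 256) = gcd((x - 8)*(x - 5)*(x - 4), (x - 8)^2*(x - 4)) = x^2 - 12*x + 32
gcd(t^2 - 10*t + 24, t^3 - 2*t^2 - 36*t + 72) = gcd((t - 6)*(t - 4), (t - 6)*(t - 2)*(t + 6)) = t - 6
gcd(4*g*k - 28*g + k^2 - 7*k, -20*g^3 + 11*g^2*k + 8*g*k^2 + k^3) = 4*g + k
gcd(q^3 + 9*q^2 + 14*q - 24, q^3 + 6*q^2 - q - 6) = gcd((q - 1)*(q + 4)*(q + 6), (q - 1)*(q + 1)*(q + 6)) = q^2 + 5*q - 6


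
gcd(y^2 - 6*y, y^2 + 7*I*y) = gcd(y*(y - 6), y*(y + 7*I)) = y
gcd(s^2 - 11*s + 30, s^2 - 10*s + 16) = 1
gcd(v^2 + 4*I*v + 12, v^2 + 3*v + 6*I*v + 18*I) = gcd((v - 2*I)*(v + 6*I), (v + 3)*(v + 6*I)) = v + 6*I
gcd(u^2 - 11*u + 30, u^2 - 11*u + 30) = u^2 - 11*u + 30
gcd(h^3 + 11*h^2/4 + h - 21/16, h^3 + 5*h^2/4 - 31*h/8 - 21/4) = h^2 + 13*h/4 + 21/8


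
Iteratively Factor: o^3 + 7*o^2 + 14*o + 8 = (o + 1)*(o^2 + 6*o + 8) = (o + 1)*(o + 2)*(o + 4)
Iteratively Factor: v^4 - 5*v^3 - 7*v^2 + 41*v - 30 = (v + 3)*(v^3 - 8*v^2 + 17*v - 10) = (v - 2)*(v + 3)*(v^2 - 6*v + 5) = (v - 5)*(v - 2)*(v + 3)*(v - 1)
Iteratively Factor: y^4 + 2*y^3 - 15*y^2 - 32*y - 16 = (y + 4)*(y^3 - 2*y^2 - 7*y - 4) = (y + 1)*(y + 4)*(y^2 - 3*y - 4) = (y - 4)*(y + 1)*(y + 4)*(y + 1)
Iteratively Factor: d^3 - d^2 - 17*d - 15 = (d - 5)*(d^2 + 4*d + 3) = (d - 5)*(d + 1)*(d + 3)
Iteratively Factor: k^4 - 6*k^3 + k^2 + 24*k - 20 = (k - 5)*(k^3 - k^2 - 4*k + 4) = (k - 5)*(k - 1)*(k^2 - 4) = (k - 5)*(k - 1)*(k + 2)*(k - 2)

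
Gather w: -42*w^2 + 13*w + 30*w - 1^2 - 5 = -42*w^2 + 43*w - 6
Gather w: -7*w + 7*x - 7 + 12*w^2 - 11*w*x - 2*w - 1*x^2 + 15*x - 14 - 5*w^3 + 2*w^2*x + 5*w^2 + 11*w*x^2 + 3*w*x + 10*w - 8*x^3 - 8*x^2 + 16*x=-5*w^3 + w^2*(2*x + 17) + w*(11*x^2 - 8*x + 1) - 8*x^3 - 9*x^2 + 38*x - 21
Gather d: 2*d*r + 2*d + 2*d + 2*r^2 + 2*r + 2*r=d*(2*r + 4) + 2*r^2 + 4*r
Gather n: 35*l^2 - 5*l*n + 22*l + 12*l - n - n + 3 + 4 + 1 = 35*l^2 + 34*l + n*(-5*l - 2) + 8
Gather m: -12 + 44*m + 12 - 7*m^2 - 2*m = -7*m^2 + 42*m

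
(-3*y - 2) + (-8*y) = -11*y - 2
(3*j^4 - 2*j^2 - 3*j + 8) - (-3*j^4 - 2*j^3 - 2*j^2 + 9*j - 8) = 6*j^4 + 2*j^3 - 12*j + 16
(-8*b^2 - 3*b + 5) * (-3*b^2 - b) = 24*b^4 + 17*b^3 - 12*b^2 - 5*b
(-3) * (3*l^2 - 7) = 21 - 9*l^2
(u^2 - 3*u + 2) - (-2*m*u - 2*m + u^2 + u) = 2*m*u + 2*m - 4*u + 2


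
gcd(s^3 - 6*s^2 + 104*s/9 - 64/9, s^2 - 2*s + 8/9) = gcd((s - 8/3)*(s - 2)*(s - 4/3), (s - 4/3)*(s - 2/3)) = s - 4/3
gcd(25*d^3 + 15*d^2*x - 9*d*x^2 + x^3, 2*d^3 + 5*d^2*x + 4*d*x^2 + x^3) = d + x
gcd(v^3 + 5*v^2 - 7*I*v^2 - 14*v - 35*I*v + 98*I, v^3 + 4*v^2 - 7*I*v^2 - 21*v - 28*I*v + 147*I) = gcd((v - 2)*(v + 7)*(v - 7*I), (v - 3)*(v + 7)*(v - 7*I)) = v^2 + v*(7 - 7*I) - 49*I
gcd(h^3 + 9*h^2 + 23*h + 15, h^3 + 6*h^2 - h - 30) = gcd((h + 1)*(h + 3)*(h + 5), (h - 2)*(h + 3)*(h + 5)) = h^2 + 8*h + 15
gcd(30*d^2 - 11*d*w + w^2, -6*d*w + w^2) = -6*d + w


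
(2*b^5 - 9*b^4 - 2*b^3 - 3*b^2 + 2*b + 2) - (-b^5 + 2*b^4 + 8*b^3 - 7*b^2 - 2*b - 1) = 3*b^5 - 11*b^4 - 10*b^3 + 4*b^2 + 4*b + 3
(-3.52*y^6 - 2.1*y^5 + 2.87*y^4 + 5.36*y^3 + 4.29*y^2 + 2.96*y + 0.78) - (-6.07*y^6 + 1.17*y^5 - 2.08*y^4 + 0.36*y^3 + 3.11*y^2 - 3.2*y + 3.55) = 2.55*y^6 - 3.27*y^5 + 4.95*y^4 + 5.0*y^3 + 1.18*y^2 + 6.16*y - 2.77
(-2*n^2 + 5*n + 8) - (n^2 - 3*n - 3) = -3*n^2 + 8*n + 11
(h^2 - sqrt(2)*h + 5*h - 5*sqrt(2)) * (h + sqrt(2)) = h^3 + 5*h^2 - 2*h - 10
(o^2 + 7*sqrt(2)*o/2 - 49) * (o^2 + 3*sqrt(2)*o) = o^4 + 13*sqrt(2)*o^3/2 - 28*o^2 - 147*sqrt(2)*o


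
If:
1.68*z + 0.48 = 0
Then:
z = -0.29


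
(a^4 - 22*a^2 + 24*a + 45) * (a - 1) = a^5 - a^4 - 22*a^3 + 46*a^2 + 21*a - 45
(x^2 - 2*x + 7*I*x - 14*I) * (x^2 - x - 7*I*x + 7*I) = x^4 - 3*x^3 + 51*x^2 - 147*x + 98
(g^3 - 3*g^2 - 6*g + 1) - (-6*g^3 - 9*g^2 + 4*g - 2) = 7*g^3 + 6*g^2 - 10*g + 3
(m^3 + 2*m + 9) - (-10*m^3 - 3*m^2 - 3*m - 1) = 11*m^3 + 3*m^2 + 5*m + 10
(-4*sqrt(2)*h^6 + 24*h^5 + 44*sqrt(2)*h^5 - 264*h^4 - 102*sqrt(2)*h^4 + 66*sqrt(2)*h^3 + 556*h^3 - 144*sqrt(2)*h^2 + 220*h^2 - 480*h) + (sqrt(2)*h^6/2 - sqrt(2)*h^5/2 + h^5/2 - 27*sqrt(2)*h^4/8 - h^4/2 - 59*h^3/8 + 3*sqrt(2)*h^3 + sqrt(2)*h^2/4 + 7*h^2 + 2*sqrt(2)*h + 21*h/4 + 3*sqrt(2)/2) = -7*sqrt(2)*h^6/2 + 49*h^5/2 + 87*sqrt(2)*h^5/2 - 529*h^4/2 - 843*sqrt(2)*h^4/8 + 69*sqrt(2)*h^3 + 4389*h^3/8 - 575*sqrt(2)*h^2/4 + 227*h^2 - 1899*h/4 + 2*sqrt(2)*h + 3*sqrt(2)/2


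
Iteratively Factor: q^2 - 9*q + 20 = (q - 4)*(q - 5)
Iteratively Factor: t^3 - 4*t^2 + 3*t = (t - 3)*(t^2 - t) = t*(t - 3)*(t - 1)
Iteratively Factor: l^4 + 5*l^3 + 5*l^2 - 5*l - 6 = (l + 2)*(l^3 + 3*l^2 - l - 3) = (l - 1)*(l + 2)*(l^2 + 4*l + 3) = (l - 1)*(l + 2)*(l + 3)*(l + 1)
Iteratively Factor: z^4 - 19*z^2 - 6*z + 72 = (z - 4)*(z^3 + 4*z^2 - 3*z - 18) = (z - 4)*(z + 3)*(z^2 + z - 6) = (z - 4)*(z - 2)*(z + 3)*(z + 3)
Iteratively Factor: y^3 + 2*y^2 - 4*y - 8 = (y + 2)*(y^2 - 4) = (y - 2)*(y + 2)*(y + 2)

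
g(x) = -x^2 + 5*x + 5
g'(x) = 5 - 2*x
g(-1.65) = -5.97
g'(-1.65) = 8.30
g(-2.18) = -10.65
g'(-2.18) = 9.36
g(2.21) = 11.17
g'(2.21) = 0.58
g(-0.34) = 3.18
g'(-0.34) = 5.68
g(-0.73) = 0.82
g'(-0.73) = 6.46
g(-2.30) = -11.79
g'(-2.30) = 9.60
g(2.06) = 11.06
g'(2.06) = 0.88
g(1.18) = 9.51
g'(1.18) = 2.64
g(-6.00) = -61.00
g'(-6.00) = 17.00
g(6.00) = -1.00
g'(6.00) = -7.00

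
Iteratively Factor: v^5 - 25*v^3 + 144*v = (v - 3)*(v^4 + 3*v^3 - 16*v^2 - 48*v) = (v - 4)*(v - 3)*(v^3 + 7*v^2 + 12*v) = (v - 4)*(v - 3)*(v + 4)*(v^2 + 3*v) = (v - 4)*(v - 3)*(v + 3)*(v + 4)*(v)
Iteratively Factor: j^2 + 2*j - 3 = (j + 3)*(j - 1)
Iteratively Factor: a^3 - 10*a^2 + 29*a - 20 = (a - 5)*(a^2 - 5*a + 4) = (a - 5)*(a - 1)*(a - 4)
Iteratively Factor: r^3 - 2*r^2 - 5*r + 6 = (r - 3)*(r^2 + r - 2) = (r - 3)*(r - 1)*(r + 2)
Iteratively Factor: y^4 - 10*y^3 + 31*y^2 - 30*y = (y - 5)*(y^3 - 5*y^2 + 6*y) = (y - 5)*(y - 2)*(y^2 - 3*y) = y*(y - 5)*(y - 2)*(y - 3)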